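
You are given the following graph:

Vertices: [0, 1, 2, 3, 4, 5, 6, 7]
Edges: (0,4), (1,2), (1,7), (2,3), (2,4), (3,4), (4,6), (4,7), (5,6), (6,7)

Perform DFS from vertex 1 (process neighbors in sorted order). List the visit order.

DFS from vertex 1 (neighbors processed in ascending order):
Visit order: 1, 2, 3, 4, 0, 6, 5, 7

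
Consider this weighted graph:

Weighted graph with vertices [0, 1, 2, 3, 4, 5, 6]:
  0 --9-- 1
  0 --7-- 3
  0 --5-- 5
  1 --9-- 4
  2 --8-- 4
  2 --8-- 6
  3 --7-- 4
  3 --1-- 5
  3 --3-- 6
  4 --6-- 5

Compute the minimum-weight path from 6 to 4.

Using Dijkstra's algorithm from vertex 6:
Shortest path: 6 -> 3 -> 4
Total weight: 3 + 7 = 10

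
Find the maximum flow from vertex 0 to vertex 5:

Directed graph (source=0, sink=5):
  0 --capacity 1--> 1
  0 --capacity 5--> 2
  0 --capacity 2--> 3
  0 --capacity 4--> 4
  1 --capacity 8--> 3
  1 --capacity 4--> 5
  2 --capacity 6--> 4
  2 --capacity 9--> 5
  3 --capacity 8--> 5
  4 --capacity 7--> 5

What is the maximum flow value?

Computing max flow:
  Flow on (0->1): 1/1
  Flow on (0->2): 5/5
  Flow on (0->3): 2/2
  Flow on (0->4): 4/4
  Flow on (1->5): 1/4
  Flow on (2->5): 5/9
  Flow on (3->5): 2/8
  Flow on (4->5): 4/7
Maximum flow = 12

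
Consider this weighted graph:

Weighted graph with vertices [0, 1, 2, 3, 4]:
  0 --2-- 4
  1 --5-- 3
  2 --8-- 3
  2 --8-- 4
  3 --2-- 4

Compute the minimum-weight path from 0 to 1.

Using Dijkstra's algorithm from vertex 0:
Shortest path: 0 -> 4 -> 3 -> 1
Total weight: 2 + 2 + 5 = 9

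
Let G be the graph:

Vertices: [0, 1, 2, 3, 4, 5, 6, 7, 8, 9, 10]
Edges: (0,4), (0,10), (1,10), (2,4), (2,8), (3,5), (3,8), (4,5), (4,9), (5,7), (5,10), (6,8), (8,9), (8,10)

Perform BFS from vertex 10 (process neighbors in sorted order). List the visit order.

BFS from vertex 10 (neighbors processed in ascending order):
Visit order: 10, 0, 1, 5, 8, 4, 3, 7, 2, 6, 9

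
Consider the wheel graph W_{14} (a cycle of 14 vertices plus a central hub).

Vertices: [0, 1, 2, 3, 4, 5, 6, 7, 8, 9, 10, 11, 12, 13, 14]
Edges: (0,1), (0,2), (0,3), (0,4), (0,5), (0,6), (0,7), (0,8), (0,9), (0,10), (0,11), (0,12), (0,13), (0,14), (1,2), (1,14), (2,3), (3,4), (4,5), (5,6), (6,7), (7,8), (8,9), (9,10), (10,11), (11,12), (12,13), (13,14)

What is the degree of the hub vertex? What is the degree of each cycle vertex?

The hub connects to all 14 cycle vertices, so deg(hub) = 14.
Each cycle vertex connects to 2 neighbors on the cycle plus the hub, so deg(cycle vertex) = 3.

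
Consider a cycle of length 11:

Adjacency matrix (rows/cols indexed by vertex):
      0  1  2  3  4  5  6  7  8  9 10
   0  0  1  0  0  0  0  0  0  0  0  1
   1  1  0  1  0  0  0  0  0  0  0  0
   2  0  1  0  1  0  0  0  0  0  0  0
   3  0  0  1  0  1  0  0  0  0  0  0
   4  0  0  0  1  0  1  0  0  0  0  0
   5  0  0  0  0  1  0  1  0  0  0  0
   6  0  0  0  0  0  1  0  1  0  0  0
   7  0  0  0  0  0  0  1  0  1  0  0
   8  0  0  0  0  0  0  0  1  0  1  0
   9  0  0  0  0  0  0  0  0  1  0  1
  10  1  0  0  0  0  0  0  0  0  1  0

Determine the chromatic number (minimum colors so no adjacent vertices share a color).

This is an odd cycle (C_11). Odd cycles are not bipartite (any 2-coloring forces two adjacent vertices to match), and 3 colors suffice.
Chromatic number = 3.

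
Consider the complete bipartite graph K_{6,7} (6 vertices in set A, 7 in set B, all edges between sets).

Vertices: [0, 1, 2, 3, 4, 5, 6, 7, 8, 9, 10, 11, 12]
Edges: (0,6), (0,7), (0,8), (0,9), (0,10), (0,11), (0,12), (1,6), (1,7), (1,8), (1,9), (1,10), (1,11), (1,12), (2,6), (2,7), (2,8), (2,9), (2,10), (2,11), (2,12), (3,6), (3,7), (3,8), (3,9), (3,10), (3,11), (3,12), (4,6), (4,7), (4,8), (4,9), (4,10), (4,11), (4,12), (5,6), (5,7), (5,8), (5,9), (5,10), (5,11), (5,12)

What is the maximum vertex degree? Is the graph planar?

Set-A vertices have degree 7; set-B vertices have degree 6. Maximum degree = max(6,7) = 7.
K_{6,7} contains K_{3,3} as a subgraph (since both sides have >= 3 vertices); by Kuratowski's theorem it is not planar.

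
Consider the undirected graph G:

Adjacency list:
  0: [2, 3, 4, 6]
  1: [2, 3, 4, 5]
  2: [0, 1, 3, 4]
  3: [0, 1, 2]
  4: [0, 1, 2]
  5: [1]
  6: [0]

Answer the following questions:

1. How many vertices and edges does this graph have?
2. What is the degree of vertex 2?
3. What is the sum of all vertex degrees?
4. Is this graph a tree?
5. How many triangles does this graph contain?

Count: 7 vertices, 10 edges.
Vertex 2 has neighbors [0, 1, 3, 4], degree = 4.
Handshaking lemma: 2 * 10 = 20.
A tree on 7 vertices has 6 edges. This graph has 10 edges (4 extra). Not a tree.
Number of triangles = 4.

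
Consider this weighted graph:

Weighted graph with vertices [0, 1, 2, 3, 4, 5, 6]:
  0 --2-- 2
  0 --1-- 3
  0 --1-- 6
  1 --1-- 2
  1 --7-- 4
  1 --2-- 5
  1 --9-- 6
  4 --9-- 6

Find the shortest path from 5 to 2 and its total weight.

Using Dijkstra's algorithm from vertex 5:
Shortest path: 5 -> 1 -> 2
Total weight: 2 + 1 = 3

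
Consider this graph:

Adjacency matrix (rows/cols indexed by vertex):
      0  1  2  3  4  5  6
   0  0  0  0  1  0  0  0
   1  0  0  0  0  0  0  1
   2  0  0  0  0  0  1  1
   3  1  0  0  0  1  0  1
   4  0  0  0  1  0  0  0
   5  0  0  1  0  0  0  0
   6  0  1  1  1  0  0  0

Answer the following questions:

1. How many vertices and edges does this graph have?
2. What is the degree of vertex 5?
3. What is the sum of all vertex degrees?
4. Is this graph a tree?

Count: 7 vertices, 6 edges.
Vertex 5 has neighbors [2], degree = 1.
Handshaking lemma: 2 * 6 = 12.
A graph is a tree iff it is connected and has exactly n-1 edges. This graph is connected (all 7 vertices in one component) and has 7-1 = 6 edges. It is a tree.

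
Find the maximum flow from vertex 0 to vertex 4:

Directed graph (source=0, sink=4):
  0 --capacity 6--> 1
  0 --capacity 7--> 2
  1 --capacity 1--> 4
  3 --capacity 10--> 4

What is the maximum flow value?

Computing max flow:
  Flow on (0->1): 1/6
  Flow on (1->4): 1/1
Maximum flow = 1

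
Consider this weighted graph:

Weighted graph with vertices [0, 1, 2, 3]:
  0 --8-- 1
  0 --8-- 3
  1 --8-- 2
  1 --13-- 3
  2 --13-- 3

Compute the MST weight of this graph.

Applying Kruskal's algorithm (sort edges by weight, add if no cycle):
  Add (0,1) w=8
  Add (0,3) w=8
  Add (1,2) w=8
  Skip (1,3) w=13 (creates cycle)
  Skip (2,3) w=13 (creates cycle)
MST weight = 24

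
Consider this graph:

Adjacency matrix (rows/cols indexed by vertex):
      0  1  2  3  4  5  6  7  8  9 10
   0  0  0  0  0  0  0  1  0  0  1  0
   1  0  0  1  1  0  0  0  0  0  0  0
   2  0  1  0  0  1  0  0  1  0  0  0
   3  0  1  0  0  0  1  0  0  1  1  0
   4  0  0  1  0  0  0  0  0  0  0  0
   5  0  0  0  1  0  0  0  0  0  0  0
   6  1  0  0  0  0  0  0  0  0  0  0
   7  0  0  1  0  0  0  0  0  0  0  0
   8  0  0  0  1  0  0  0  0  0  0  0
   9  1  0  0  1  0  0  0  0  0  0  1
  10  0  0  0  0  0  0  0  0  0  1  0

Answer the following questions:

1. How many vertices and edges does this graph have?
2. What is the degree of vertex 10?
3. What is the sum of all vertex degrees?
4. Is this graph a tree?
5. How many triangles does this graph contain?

Count: 11 vertices, 10 edges.
Vertex 10 has neighbors [9], degree = 1.
Handshaking lemma: 2 * 10 = 20.
A graph is a tree iff it is connected and has exactly n-1 edges. This graph is connected (all 11 vertices in one component) and has 11-1 = 10 edges. It is a tree.
Number of triangles = 0.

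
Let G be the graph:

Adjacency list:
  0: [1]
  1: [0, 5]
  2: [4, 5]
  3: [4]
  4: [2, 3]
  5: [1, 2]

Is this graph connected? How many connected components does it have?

Checking connectivity: the graph has 1 connected component(s).
All vertices are reachable from each other. The graph IS connected.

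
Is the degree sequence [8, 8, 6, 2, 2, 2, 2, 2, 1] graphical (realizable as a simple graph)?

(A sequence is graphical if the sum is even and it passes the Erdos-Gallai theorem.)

Sum of degrees = 33. Sum is odd, so the sequence is NOT graphical.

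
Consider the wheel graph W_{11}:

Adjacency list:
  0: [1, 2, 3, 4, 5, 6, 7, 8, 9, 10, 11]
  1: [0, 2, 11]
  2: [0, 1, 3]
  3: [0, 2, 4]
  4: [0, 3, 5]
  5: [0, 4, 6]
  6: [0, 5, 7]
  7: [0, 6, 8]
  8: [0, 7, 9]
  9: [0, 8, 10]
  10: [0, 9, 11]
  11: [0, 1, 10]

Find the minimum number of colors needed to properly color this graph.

W_{11} = C_{11} plus a hub adjacent to every cycle vertex.
The outer cycle needs 3 colors (odd cycle); the hub is adjacent to all of them so needs a fresh color.
Chromatic number = 3 + 1 = 4.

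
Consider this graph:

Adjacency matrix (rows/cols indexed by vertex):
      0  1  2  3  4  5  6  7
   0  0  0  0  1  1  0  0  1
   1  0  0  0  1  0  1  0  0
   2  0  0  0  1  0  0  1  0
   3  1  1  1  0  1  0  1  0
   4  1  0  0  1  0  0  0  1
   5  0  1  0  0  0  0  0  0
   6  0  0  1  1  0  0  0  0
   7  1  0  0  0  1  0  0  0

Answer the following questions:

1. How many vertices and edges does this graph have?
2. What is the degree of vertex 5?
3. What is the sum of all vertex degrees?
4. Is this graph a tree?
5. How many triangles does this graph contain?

Count: 8 vertices, 10 edges.
Vertex 5 has neighbors [1], degree = 1.
Handshaking lemma: 2 * 10 = 20.
A tree on 8 vertices has 7 edges. This graph has 10 edges (3 extra). Not a tree.
Number of triangles = 3.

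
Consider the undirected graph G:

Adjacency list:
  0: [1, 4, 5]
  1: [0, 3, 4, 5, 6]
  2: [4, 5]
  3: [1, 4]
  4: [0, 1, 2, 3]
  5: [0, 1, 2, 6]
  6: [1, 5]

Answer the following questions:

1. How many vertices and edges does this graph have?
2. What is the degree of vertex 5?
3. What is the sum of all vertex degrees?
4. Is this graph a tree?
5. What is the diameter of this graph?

Count: 7 vertices, 11 edges.
Vertex 5 has neighbors [0, 1, 2, 6], degree = 4.
Handshaking lemma: 2 * 11 = 22.
A tree on 7 vertices has 6 edges. This graph has 11 edges (5 extra). Not a tree.
Diameter (longest shortest path) = 2.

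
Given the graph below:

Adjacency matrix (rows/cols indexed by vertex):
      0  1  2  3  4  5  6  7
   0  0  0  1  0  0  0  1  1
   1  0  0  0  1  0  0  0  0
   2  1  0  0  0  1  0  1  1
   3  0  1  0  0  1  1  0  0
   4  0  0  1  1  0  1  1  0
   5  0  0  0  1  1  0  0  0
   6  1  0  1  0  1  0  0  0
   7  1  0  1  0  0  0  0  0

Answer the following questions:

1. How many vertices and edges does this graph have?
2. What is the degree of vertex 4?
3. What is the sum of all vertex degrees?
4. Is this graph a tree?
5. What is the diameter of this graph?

Count: 8 vertices, 11 edges.
Vertex 4 has neighbors [2, 3, 5, 6], degree = 4.
Handshaking lemma: 2 * 11 = 22.
A tree on 8 vertices has 7 edges. This graph has 11 edges (4 extra). Not a tree.
Diameter (longest shortest path) = 4.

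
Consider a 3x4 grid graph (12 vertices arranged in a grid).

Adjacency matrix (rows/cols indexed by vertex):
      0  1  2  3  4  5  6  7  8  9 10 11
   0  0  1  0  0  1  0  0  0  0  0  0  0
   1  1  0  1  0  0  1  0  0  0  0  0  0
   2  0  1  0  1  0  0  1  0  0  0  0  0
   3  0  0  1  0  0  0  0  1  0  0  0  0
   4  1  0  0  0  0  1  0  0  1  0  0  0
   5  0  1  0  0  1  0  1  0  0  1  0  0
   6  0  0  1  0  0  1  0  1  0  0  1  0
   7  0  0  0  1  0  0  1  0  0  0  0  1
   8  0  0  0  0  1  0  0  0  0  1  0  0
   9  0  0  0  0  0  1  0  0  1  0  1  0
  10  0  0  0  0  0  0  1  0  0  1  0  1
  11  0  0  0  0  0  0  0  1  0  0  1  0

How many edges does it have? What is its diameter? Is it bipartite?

A 3x4 grid has 8 vertical edges and 9 horizontal edges.
Total edges = 8 + 9 = 17.
Diameter = (3-1) + (4-1) = 5 (corner to opposite corner).
Grid graphs are bipartite (checkerboard coloring).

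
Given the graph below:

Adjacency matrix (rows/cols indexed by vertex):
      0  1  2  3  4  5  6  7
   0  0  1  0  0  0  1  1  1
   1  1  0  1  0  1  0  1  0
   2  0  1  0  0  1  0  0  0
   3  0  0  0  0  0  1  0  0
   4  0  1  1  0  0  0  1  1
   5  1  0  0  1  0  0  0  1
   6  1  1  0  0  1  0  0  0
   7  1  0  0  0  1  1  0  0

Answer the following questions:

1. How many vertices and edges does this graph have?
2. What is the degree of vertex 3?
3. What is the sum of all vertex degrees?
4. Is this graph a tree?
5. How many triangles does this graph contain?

Count: 8 vertices, 12 edges.
Vertex 3 has neighbors [5], degree = 1.
Handshaking lemma: 2 * 12 = 24.
A tree on 8 vertices has 7 edges. This graph has 12 edges (5 extra). Not a tree.
Number of triangles = 4.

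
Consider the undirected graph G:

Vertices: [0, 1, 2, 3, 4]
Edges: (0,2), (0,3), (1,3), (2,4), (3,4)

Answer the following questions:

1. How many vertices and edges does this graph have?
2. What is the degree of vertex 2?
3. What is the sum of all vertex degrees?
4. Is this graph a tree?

Count: 5 vertices, 5 edges.
Vertex 2 has neighbors [0, 4], degree = 2.
Handshaking lemma: 2 * 5 = 10.
A tree on 5 vertices has 4 edges. This graph has 5 edges (1 extra). Not a tree.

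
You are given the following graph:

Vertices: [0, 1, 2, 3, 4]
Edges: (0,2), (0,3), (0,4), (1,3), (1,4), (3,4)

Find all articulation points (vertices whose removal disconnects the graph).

An articulation point is a vertex whose removal disconnects the graph.
Articulation points: [0]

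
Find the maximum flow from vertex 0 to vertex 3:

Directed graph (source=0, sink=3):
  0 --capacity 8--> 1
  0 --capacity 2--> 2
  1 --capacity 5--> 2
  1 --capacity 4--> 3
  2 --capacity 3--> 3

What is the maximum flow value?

Computing max flow:
  Flow on (0->1): 7/8
  Flow on (1->2): 3/5
  Flow on (1->3): 4/4
  Flow on (2->3): 3/3
Maximum flow = 7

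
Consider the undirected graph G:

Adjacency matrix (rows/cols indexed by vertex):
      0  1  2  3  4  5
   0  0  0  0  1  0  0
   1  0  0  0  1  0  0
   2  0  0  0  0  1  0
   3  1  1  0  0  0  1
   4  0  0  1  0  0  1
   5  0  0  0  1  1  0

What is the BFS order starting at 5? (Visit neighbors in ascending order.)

BFS from vertex 5 (neighbors processed in ascending order):
Visit order: 5, 3, 4, 0, 1, 2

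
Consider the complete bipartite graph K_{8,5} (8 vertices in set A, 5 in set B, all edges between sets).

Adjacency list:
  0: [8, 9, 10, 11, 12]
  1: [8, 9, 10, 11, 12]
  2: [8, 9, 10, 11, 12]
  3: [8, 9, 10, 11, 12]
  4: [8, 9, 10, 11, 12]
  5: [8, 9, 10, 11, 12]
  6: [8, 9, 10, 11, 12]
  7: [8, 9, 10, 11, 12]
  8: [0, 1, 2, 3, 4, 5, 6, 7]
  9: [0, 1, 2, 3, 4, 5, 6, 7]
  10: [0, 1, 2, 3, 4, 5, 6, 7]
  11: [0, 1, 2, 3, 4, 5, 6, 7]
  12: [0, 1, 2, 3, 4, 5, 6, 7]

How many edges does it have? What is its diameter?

K_{8,5} has 8 * 5 = 40 edges.
Any vertex reaches any opposite-side vertex in 1 step; same-side vertices reach in 2 steps via any opposite-side vertex.
Diameter = 2.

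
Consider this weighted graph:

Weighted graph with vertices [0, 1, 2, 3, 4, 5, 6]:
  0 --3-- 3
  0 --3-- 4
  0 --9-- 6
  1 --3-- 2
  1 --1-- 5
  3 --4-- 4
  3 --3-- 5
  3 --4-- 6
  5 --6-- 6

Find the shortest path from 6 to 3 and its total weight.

Using Dijkstra's algorithm from vertex 6:
Shortest path: 6 -> 3
Total weight: 4 = 4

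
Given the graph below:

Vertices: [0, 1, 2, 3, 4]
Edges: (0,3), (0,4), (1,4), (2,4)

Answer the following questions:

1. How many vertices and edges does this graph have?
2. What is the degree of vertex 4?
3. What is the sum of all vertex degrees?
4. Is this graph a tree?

Count: 5 vertices, 4 edges.
Vertex 4 has neighbors [0, 1, 2], degree = 3.
Handshaking lemma: 2 * 4 = 8.
A graph is a tree iff it is connected and has exactly n-1 edges. This graph is connected (all 5 vertices in one component) and has 5-1 = 4 edges. It is a tree.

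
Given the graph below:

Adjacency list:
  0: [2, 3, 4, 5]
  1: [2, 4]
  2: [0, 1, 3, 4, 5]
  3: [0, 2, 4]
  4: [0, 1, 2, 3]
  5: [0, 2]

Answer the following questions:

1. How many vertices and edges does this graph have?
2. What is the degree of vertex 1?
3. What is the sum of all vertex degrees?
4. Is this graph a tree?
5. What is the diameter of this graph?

Count: 6 vertices, 10 edges.
Vertex 1 has neighbors [2, 4], degree = 2.
Handshaking lemma: 2 * 10 = 20.
A tree on 6 vertices has 5 edges. This graph has 10 edges (5 extra). Not a tree.
Diameter (longest shortest path) = 2.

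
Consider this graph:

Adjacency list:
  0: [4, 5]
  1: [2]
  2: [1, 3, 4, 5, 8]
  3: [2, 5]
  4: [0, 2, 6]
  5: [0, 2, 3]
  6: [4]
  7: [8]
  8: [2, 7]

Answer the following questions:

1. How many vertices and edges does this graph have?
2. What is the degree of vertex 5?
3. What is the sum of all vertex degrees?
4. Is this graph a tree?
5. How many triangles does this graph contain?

Count: 9 vertices, 10 edges.
Vertex 5 has neighbors [0, 2, 3], degree = 3.
Handshaking lemma: 2 * 10 = 20.
A tree on 9 vertices has 8 edges. This graph has 10 edges (2 extra). Not a tree.
Number of triangles = 1.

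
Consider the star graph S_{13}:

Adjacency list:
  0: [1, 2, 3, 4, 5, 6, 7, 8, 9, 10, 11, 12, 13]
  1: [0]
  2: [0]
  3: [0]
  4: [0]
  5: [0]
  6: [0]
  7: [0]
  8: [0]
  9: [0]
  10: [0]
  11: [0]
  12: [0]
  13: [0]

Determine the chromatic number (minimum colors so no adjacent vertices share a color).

S_{13} has one hub adjacent to 13 leaves; leaves are pairwise non-adjacent.
Color the hub 0 and every leaf 1.
Chromatic number = 2.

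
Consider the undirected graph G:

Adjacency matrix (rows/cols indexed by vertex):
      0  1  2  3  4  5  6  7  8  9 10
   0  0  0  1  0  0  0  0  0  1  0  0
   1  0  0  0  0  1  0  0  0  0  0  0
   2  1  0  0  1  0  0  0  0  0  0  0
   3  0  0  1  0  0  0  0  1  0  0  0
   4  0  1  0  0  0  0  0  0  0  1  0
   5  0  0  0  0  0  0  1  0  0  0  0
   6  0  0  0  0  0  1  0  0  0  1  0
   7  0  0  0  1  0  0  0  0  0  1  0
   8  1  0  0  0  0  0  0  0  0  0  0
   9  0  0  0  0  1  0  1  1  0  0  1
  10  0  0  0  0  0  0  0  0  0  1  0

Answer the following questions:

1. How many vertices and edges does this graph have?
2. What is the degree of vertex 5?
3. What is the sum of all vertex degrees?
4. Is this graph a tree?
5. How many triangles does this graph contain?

Count: 11 vertices, 10 edges.
Vertex 5 has neighbors [6], degree = 1.
Handshaking lemma: 2 * 10 = 20.
A graph is a tree iff it is connected and has exactly n-1 edges. This graph is connected (all 11 vertices in one component) and has 11-1 = 10 edges. It is a tree.
Number of triangles = 0.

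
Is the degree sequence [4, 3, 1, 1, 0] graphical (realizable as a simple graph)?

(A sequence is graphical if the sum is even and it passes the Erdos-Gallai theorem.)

Sum of degrees = 9. Sum is odd, so the sequence is NOT graphical.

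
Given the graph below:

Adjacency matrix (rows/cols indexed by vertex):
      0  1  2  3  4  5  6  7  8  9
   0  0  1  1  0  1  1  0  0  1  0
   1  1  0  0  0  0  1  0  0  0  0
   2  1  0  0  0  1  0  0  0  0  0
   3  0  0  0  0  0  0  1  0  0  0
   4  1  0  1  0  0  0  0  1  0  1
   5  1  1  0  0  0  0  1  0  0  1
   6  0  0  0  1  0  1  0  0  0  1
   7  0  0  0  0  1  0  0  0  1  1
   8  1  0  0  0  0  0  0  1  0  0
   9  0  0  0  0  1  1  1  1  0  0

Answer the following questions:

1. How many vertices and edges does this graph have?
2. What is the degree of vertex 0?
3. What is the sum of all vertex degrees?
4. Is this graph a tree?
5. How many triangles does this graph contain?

Count: 10 vertices, 15 edges.
Vertex 0 has neighbors [1, 2, 4, 5, 8], degree = 5.
Handshaking lemma: 2 * 15 = 30.
A tree on 10 vertices has 9 edges. This graph has 15 edges (6 extra). Not a tree.
Number of triangles = 4.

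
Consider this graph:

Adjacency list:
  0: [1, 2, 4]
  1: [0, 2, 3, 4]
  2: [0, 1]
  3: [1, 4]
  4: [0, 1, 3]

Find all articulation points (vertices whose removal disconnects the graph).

No articulation points. The graph is biconnected.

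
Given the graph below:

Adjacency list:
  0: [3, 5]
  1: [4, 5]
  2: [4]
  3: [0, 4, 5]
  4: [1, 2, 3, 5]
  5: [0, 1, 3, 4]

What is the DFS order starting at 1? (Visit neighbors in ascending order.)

DFS from vertex 1 (neighbors processed in ascending order):
Visit order: 1, 4, 2, 3, 0, 5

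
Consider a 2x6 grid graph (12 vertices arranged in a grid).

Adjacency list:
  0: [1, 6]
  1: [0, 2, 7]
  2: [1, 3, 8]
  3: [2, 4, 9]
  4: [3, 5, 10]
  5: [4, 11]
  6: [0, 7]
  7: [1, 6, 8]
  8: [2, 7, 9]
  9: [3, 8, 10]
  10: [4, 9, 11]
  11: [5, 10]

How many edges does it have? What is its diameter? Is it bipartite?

A 2x6 grid has 6 vertical edges and 10 horizontal edges.
Total edges = 6 + 10 = 16.
Diameter = (2-1) + (6-1) = 6 (corner to opposite corner).
Grid graphs are bipartite (checkerboard coloring).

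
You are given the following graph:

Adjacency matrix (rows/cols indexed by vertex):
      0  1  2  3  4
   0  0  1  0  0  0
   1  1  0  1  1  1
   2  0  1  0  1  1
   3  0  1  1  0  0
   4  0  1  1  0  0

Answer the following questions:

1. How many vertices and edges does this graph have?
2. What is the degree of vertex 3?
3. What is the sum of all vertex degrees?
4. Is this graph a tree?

Count: 5 vertices, 6 edges.
Vertex 3 has neighbors [1, 2], degree = 2.
Handshaking lemma: 2 * 6 = 12.
A tree on 5 vertices has 4 edges. This graph has 6 edges (2 extra). Not a tree.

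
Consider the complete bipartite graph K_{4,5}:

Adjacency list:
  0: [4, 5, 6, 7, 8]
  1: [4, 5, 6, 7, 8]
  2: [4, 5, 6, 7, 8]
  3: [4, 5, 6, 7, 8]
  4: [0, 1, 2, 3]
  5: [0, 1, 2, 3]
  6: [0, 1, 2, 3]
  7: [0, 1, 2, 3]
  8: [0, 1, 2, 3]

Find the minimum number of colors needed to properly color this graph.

K_{4,5} is bipartite: vertices split into two independent sets of size 4 and 5.
Color one set 0, the other 1. No adjacent vertices share a color.
Chromatic number = 2.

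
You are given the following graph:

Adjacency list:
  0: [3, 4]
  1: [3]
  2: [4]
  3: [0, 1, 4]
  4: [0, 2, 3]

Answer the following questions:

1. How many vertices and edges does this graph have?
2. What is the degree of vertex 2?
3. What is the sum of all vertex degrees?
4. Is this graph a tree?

Count: 5 vertices, 5 edges.
Vertex 2 has neighbors [4], degree = 1.
Handshaking lemma: 2 * 5 = 10.
A tree on 5 vertices has 4 edges. This graph has 5 edges (1 extra). Not a tree.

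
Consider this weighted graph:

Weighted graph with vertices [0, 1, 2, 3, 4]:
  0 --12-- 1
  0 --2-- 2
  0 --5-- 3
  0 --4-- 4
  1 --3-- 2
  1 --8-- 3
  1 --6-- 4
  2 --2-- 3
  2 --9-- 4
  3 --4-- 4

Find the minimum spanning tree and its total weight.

Applying Kruskal's algorithm (sort edges by weight, add if no cycle):
  Add (0,2) w=2
  Add (2,3) w=2
  Add (1,2) w=3
  Add (0,4) w=4
  Skip (3,4) w=4 (creates cycle)
  Skip (0,3) w=5 (creates cycle)
  Skip (1,4) w=6 (creates cycle)
  Skip (1,3) w=8 (creates cycle)
  Skip (2,4) w=9 (creates cycle)
  Skip (0,1) w=12 (creates cycle)
MST weight = 11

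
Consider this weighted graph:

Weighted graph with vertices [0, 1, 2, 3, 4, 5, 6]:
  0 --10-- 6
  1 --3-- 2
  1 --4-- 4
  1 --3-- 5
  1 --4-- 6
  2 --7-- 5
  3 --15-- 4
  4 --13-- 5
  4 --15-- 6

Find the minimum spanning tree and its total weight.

Applying Kruskal's algorithm (sort edges by weight, add if no cycle):
  Add (1,2) w=3
  Add (1,5) w=3
  Add (1,4) w=4
  Add (1,6) w=4
  Skip (2,5) w=7 (creates cycle)
  Add (0,6) w=10
  Skip (4,5) w=13 (creates cycle)
  Add (3,4) w=15
  Skip (4,6) w=15 (creates cycle)
MST weight = 39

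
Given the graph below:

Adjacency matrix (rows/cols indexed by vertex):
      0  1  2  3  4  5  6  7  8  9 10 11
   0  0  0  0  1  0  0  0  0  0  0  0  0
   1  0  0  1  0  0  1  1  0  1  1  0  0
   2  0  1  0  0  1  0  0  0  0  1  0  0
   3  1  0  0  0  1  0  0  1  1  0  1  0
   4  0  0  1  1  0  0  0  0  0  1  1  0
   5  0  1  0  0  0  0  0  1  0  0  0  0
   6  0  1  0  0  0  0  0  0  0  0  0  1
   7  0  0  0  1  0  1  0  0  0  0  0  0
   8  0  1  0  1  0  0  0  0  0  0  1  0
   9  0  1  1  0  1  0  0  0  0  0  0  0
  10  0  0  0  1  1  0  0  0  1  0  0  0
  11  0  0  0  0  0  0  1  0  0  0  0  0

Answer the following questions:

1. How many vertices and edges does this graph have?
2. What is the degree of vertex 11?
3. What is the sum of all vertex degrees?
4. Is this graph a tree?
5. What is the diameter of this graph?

Count: 12 vertices, 17 edges.
Vertex 11 has neighbors [6], degree = 1.
Handshaking lemma: 2 * 17 = 34.
A tree on 12 vertices has 11 edges. This graph has 17 edges (6 extra). Not a tree.
Diameter (longest shortest path) = 5.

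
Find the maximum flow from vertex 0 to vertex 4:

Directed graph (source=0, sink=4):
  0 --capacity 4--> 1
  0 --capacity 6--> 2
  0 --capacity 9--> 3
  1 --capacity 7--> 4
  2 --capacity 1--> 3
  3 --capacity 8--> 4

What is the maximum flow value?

Computing max flow:
  Flow on (0->1): 4/4
  Flow on (0->2): 1/6
  Flow on (0->3): 7/9
  Flow on (1->4): 4/7
  Flow on (2->3): 1/1
  Flow on (3->4): 8/8
Maximum flow = 12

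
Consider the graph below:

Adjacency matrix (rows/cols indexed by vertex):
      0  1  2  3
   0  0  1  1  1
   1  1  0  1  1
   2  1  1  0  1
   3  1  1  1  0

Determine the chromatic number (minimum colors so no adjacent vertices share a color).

The graph has a maximum clique of size 4 (lower bound on chromatic number).
A valid 4-coloring: {0: 0, 1: 1, 2: 2, 3: 3}.
Chromatic number = 4.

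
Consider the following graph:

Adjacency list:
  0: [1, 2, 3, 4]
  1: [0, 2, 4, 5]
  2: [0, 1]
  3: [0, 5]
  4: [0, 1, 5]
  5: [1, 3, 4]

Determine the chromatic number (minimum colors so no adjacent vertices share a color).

The graph has a maximum clique of size 3 (lower bound on chromatic number).
A valid 3-coloring: {0: 0, 1: 1, 2: 2, 3: 1, 4: 2, 5: 0}.
Chromatic number = 3.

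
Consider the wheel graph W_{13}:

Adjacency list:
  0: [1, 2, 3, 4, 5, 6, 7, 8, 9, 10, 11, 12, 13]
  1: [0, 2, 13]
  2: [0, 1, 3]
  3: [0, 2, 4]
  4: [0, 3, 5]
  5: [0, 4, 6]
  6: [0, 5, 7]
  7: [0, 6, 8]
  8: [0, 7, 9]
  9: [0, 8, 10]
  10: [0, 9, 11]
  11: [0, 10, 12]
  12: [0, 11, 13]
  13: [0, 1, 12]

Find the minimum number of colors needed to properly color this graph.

W_{13} = C_{13} plus a hub adjacent to every cycle vertex.
The outer cycle needs 3 colors (odd cycle); the hub is adjacent to all of them so needs a fresh color.
Chromatic number = 3 + 1 = 4.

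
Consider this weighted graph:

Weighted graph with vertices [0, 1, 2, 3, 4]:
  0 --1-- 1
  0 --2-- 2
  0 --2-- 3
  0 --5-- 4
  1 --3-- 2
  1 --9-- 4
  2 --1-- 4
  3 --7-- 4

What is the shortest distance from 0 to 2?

Using Dijkstra's algorithm from vertex 0:
Shortest path: 0 -> 2
Total weight: 2 = 2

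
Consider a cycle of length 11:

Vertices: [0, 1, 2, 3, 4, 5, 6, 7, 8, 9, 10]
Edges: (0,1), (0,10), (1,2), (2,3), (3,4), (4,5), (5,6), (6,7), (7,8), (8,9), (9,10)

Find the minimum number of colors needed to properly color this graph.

This is an odd cycle (C_11). Odd cycles are not bipartite (any 2-coloring forces two adjacent vertices to match), and 3 colors suffice.
Chromatic number = 3.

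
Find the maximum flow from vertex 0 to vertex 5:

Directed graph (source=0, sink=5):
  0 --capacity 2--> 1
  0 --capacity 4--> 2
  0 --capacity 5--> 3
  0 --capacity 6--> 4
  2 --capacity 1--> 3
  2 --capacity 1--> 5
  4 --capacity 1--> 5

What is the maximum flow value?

Computing max flow:
  Flow on (0->2): 1/4
  Flow on (0->4): 1/6
  Flow on (2->5): 1/1
  Flow on (4->5): 1/1
Maximum flow = 2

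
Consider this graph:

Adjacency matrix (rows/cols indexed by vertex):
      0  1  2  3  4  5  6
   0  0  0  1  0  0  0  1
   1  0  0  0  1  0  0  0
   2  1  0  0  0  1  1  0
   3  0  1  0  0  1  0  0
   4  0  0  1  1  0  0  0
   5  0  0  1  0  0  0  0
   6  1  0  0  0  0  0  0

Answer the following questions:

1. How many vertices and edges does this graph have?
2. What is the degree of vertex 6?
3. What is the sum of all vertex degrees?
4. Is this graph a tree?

Count: 7 vertices, 6 edges.
Vertex 6 has neighbors [0], degree = 1.
Handshaking lemma: 2 * 6 = 12.
A graph is a tree iff it is connected and has exactly n-1 edges. This graph is connected (all 7 vertices in one component) and has 7-1 = 6 edges. It is a tree.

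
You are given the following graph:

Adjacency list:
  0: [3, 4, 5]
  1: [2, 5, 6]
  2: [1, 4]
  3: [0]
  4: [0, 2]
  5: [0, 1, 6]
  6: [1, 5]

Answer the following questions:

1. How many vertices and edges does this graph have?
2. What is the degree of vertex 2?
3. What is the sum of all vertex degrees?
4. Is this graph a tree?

Count: 7 vertices, 8 edges.
Vertex 2 has neighbors [1, 4], degree = 2.
Handshaking lemma: 2 * 8 = 16.
A tree on 7 vertices has 6 edges. This graph has 8 edges (2 extra). Not a tree.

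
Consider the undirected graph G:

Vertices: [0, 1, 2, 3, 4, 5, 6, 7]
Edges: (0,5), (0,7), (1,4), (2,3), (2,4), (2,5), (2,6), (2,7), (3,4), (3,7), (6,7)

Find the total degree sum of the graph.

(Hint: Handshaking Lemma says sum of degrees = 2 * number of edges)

Count edges: 11 edges.
By Handshaking Lemma: sum of degrees = 2 * 11 = 22.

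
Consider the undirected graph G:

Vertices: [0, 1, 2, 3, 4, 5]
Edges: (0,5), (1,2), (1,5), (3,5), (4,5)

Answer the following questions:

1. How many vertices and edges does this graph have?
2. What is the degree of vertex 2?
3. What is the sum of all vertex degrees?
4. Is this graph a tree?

Count: 6 vertices, 5 edges.
Vertex 2 has neighbors [1], degree = 1.
Handshaking lemma: 2 * 5 = 10.
A graph is a tree iff it is connected and has exactly n-1 edges. This graph is connected (all 6 vertices in one component) and has 6-1 = 5 edges. It is a tree.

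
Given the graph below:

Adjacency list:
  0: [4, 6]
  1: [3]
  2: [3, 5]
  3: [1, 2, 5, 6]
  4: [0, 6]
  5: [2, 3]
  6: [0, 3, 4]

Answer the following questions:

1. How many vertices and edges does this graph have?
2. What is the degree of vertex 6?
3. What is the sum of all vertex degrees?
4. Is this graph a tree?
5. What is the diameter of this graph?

Count: 7 vertices, 8 edges.
Vertex 6 has neighbors [0, 3, 4], degree = 3.
Handshaking lemma: 2 * 8 = 16.
A tree on 7 vertices has 6 edges. This graph has 8 edges (2 extra). Not a tree.
Diameter (longest shortest path) = 3.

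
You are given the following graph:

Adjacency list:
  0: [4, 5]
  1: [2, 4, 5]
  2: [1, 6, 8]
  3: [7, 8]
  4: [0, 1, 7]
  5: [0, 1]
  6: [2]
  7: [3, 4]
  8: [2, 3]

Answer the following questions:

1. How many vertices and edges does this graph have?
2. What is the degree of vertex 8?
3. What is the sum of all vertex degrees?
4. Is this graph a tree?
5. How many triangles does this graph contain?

Count: 9 vertices, 10 edges.
Vertex 8 has neighbors [2, 3], degree = 2.
Handshaking lemma: 2 * 10 = 20.
A tree on 9 vertices has 8 edges. This graph has 10 edges (2 extra). Not a tree.
Number of triangles = 0.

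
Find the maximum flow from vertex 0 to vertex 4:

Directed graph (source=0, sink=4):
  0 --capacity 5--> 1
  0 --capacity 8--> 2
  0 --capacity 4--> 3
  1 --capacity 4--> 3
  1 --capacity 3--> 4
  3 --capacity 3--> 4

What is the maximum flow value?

Computing max flow:
  Flow on (0->1): 3/5
  Flow on (0->3): 3/4
  Flow on (1->4): 3/3
  Flow on (3->4): 3/3
Maximum flow = 6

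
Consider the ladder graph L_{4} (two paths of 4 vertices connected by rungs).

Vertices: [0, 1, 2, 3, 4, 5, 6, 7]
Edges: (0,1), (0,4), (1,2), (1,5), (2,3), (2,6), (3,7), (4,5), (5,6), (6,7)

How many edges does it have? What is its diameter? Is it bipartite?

Ladder graph L_{4}: 4 rungs + 2 * (4-1) path edges = 4 + 6 = 10 edges.
Diameter = 4.
Ladder graphs are bipartite (alternating coloring along each path).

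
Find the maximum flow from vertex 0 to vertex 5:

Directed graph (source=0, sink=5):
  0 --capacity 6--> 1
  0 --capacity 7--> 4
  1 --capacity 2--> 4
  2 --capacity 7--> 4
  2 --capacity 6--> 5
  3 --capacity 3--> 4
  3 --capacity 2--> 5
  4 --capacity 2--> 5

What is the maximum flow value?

Computing max flow:
  Flow on (0->1): 2/6
  Flow on (1->4): 2/2
  Flow on (4->5): 2/2
Maximum flow = 2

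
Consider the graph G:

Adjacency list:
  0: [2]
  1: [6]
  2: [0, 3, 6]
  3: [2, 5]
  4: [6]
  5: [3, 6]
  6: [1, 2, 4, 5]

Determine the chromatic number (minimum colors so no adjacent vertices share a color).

The graph has a maximum clique of size 2 (lower bound on chromatic number).
A valid 2-coloring: {0: 0, 1: 1, 2: 1, 3: 0, 4: 1, 5: 1, 6: 0}.
Chromatic number = 2.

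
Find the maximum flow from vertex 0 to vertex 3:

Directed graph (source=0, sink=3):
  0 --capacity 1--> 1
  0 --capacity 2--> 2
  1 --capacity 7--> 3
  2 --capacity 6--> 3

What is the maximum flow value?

Computing max flow:
  Flow on (0->1): 1/1
  Flow on (0->2): 2/2
  Flow on (1->3): 1/7
  Flow on (2->3): 2/6
Maximum flow = 3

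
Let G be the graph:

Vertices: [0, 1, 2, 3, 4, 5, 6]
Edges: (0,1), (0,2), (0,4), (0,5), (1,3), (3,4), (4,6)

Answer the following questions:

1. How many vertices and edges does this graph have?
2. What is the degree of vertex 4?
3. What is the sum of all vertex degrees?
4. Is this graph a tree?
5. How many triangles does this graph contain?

Count: 7 vertices, 7 edges.
Vertex 4 has neighbors [0, 3, 6], degree = 3.
Handshaking lemma: 2 * 7 = 14.
A tree on 7 vertices has 6 edges. This graph has 7 edges (1 extra). Not a tree.
Number of triangles = 0.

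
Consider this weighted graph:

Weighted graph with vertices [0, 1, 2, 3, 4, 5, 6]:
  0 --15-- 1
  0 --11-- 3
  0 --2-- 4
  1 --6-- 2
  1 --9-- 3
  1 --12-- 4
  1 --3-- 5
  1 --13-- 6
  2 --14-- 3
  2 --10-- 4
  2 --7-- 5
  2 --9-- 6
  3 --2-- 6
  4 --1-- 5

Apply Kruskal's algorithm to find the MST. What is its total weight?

Applying Kruskal's algorithm (sort edges by weight, add if no cycle):
  Add (4,5) w=1
  Add (0,4) w=2
  Add (3,6) w=2
  Add (1,5) w=3
  Add (1,2) w=6
  Skip (2,5) w=7 (creates cycle)
  Add (1,3) w=9
  Skip (2,6) w=9 (creates cycle)
  Skip (2,4) w=10 (creates cycle)
  Skip (0,3) w=11 (creates cycle)
  Skip (1,4) w=12 (creates cycle)
  Skip (1,6) w=13 (creates cycle)
  Skip (2,3) w=14 (creates cycle)
  Skip (0,1) w=15 (creates cycle)
MST weight = 23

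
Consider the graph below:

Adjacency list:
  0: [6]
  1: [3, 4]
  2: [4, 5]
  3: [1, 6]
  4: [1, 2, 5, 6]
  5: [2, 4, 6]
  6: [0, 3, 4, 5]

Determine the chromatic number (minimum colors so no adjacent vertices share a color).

The graph has a maximum clique of size 3 (lower bound on chromatic number).
A valid 3-coloring: {0: 0, 1: 1, 2: 1, 3: 0, 4: 0, 5: 2, 6: 1}.
Chromatic number = 3.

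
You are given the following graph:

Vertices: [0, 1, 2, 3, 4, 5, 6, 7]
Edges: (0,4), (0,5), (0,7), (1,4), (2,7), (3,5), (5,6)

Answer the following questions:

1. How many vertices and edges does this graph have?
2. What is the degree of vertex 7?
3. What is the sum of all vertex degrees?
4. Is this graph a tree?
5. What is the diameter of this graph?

Count: 8 vertices, 7 edges.
Vertex 7 has neighbors [0, 2], degree = 2.
Handshaking lemma: 2 * 7 = 14.
A graph is a tree iff it is connected and has exactly n-1 edges. This graph is connected (all 8 vertices in one component) and has 8-1 = 7 edges. It is a tree.
Diameter (longest shortest path) = 4.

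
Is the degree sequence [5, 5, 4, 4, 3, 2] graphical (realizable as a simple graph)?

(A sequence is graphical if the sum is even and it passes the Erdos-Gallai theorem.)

Sum of degrees = 23. Sum is odd, so the sequence is NOT graphical.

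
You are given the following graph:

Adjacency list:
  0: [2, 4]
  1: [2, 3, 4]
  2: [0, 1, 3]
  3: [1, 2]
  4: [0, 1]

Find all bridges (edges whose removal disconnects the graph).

No bridges found. The graph is 2-edge-connected (no single edge removal disconnects it).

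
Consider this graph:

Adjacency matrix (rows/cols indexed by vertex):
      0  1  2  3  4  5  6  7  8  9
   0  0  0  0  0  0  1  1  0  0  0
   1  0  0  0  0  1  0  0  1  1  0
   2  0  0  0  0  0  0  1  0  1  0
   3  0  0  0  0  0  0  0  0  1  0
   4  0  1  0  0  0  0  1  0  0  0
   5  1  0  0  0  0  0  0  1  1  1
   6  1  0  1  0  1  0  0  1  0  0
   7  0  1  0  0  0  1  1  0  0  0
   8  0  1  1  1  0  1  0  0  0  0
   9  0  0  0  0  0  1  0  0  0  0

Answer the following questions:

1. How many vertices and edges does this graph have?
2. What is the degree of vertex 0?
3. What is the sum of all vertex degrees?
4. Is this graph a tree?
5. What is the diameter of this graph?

Count: 10 vertices, 13 edges.
Vertex 0 has neighbors [5, 6], degree = 2.
Handshaking lemma: 2 * 13 = 26.
A tree on 10 vertices has 9 edges. This graph has 13 edges (4 extra). Not a tree.
Diameter (longest shortest path) = 4.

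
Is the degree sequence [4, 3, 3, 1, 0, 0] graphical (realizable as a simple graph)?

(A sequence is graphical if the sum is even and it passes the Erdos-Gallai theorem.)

Sum of degrees = 11. Sum is odd, so the sequence is NOT graphical.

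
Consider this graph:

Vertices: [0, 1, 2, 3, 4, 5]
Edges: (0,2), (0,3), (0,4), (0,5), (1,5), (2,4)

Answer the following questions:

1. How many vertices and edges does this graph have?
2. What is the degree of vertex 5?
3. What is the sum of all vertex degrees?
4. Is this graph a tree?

Count: 6 vertices, 6 edges.
Vertex 5 has neighbors [0, 1], degree = 2.
Handshaking lemma: 2 * 6 = 12.
A tree on 6 vertices has 5 edges. This graph has 6 edges (1 extra). Not a tree.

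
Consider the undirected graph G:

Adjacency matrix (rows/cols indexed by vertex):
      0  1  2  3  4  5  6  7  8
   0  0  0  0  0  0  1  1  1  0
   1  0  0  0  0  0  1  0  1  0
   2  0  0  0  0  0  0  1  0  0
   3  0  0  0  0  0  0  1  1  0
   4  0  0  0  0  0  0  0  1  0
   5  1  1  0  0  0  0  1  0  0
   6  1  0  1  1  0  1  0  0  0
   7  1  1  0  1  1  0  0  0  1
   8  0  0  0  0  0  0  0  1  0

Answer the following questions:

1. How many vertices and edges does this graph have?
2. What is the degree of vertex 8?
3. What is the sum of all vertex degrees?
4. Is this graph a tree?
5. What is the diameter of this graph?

Count: 9 vertices, 11 edges.
Vertex 8 has neighbors [7], degree = 1.
Handshaking lemma: 2 * 11 = 22.
A tree on 9 vertices has 8 edges. This graph has 11 edges (3 extra). Not a tree.
Diameter (longest shortest path) = 4.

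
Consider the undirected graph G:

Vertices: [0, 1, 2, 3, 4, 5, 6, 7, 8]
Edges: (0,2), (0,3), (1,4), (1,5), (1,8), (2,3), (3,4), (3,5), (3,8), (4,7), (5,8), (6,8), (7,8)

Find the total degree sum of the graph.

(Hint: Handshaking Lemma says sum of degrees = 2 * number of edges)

Count edges: 13 edges.
By Handshaking Lemma: sum of degrees = 2 * 13 = 26.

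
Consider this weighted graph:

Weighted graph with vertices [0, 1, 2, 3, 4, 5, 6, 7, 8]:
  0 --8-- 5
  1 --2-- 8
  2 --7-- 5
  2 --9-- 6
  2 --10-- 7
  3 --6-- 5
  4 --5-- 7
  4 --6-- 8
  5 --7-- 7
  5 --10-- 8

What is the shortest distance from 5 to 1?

Using Dijkstra's algorithm from vertex 5:
Shortest path: 5 -> 8 -> 1
Total weight: 10 + 2 = 12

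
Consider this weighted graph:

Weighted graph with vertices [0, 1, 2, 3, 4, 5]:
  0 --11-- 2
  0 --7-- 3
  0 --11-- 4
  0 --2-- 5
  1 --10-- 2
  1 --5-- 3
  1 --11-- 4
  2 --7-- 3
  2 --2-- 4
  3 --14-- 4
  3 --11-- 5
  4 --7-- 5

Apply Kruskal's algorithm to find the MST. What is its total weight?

Applying Kruskal's algorithm (sort edges by weight, add if no cycle):
  Add (0,5) w=2
  Add (2,4) w=2
  Add (1,3) w=5
  Add (0,3) w=7
  Add (2,3) w=7
  Skip (4,5) w=7 (creates cycle)
  Skip (1,2) w=10 (creates cycle)
  Skip (0,4) w=11 (creates cycle)
  Skip (0,2) w=11 (creates cycle)
  Skip (1,4) w=11 (creates cycle)
  Skip (3,5) w=11 (creates cycle)
  Skip (3,4) w=14 (creates cycle)
MST weight = 23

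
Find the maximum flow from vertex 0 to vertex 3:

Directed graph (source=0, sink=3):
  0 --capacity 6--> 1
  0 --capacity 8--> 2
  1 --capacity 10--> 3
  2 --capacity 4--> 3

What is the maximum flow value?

Computing max flow:
  Flow on (0->1): 6/6
  Flow on (0->2): 4/8
  Flow on (1->3): 6/10
  Flow on (2->3): 4/4
Maximum flow = 10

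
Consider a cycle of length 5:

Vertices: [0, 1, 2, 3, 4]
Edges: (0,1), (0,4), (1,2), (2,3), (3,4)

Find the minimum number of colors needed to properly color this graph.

This is an odd cycle (C_5). Odd cycles are not bipartite (any 2-coloring forces two adjacent vertices to match), and 3 colors suffice.
Chromatic number = 3.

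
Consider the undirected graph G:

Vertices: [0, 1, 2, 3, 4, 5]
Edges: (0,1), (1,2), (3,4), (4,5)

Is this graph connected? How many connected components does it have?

Checking connectivity: the graph has 2 connected component(s).
Components: [[0, 1, 2], [3, 4, 5]]. The graph is NOT connected.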